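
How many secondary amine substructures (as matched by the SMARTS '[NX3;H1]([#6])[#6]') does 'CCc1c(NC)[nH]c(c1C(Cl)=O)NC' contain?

2

[NX3;H1]([#6])[#6] is the SMARTS for a secondary amine: a trivalent nitrogen with one H, bonded to two carbons.
The molecule carries 2 separate instances of an N-methylamino group (-NHCH3) meeting every constraint; each maps to a distinct set of atoms, giving 2 matches.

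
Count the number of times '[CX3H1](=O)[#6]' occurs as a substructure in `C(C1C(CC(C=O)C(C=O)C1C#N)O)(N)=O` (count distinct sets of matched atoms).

[CX3H1](=O)[#6] is the SMARTS for an aldehyde: an sp2 carbon with one H, double-bonded to O and single-bonded to carbon.
The molecule carries 2 separate instances of an aldehyde (-CHO) meeting every constraint; each maps to a distinct set of atoms, giving 2 matches.

2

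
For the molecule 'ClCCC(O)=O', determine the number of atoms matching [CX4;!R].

2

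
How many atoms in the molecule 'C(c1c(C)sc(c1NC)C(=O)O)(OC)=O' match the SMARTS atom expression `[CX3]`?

The query [CX3] means: C with X3: aliphatic carbon with exactly 3 total connections.
Check the 15 heavy atoms by environment: 1× s (aromatic, X2) → no; 4× c (aromatic, X3) → no; 2× C (X3) → match; 2× O (X1) → no; 2× O (X2) → no; 3× C (X4) → no; 1× N (X3) → no.
That gives 2 matching atoms.

2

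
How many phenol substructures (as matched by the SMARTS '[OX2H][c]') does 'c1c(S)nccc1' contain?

0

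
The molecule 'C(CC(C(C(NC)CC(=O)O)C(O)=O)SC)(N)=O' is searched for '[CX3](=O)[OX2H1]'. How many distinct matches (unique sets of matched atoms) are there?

[CX3](=O)[OX2H1] is the SMARTS for a carboxylic acid: an sp2 carbon double-bonded to O and single-bonded to an -OH oxygen.
The molecule carries 2 separate instances of a carboxylic acid group (-C(=O)OH) meeting every constraint; each maps to a distinct set of atoms, giving 2 matches.

2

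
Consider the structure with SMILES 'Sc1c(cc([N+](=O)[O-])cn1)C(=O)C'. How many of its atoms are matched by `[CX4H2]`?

0

The query [CX4H2] means: sp3 carbon (X4) with exactly two hydrogens.
Check the 13 heavy atoms by environment: 1× n (aromatic, H0, X2) → no; 3× c (aromatic, H0, X3) → no; 2× c (aromatic, H1, X3) → no; 1× N (charge +1, H0, X3) → no; 1× O (charge -1, H0, X1) → no; 2× O (H0, X1) → no; 1× S (H1, X2) → no; 1× C (H0, X3) → no; 1× C (H3, X4) → no.
No environment satisfies the query, so 0 matching atoms.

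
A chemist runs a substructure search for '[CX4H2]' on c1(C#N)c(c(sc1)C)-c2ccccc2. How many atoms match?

0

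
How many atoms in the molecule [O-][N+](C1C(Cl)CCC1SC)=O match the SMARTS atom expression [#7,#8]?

3

Check the 11 heavy atoms by environment: 6× C → no; 1× S → no; 1× N (charge +1) → match; 1× O (charge -1) → match; 1× O → match; 1× Cl → no.
Summing the matching environments: 1 + 1 + 1 = 3 matching atoms.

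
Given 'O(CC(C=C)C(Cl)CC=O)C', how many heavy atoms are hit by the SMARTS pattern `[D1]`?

Check the 11 heavy atoms by environment: 4× C (D2) → no; 2× C (D3) → no; 1× O (D1) → match; 1× Cl (D1) → match; 2× C (D1) → match; 1× O (D2) → no.
Summing the matching environments: 1 + 1 + 2 = 4 matching atoms.

4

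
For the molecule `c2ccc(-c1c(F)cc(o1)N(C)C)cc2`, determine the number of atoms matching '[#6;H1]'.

Check the 15 heavy atoms by environment: 1× o (aromatic, H0) → no; 4× c (aromatic, H0) → no; 6× c (aromatic, H1) → match; 1× N (H0) → no; 2× C (H3) → no; 1× F (H0) → no.
That gives 6 matching atoms.

6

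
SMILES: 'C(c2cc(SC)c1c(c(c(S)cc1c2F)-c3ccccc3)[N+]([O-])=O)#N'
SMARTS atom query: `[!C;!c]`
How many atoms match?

The query [!C;!c] means: neither aliphatic nor aromatic carbon — same as [!#6].
Check the 25 heavy atoms by environment: 16× c (aromatic) → no; 1× F → match; 1× N (charge +1) → match; 1× O (charge -1) → match; 1× O → match; 2× S → match; 2× C → no; 1× N → match.
Summing the matching environments: 1 + 1 + 1 + 1 + 2 + 1 = 7 matching atoms.

7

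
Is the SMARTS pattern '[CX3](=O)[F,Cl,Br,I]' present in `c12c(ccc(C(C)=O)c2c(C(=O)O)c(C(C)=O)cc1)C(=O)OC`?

No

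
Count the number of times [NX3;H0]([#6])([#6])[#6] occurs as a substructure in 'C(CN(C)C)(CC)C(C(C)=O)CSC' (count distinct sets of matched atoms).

[NX3;H0]([#6])([#6])[#6] is the SMARTS for a tertiary amine: a trivalent nitrogen with no H, bonded to three carbons.
Exactly one fragment in the molecule meets all constraints, giving 1 match.

1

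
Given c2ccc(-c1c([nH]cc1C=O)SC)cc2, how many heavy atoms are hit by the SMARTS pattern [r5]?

5

The query [r5] means: r5 matches atoms in a five-membered ring.
Check the 15 heavy atoms by environment: 1× n (aromatic, in 5-ring) → match; 4× c (aromatic, in 5-ring) → match; 2× C (acyclic) → no; 1× O (acyclic) → no; 1× S (acyclic) → no; 6× c (aromatic, in 6-ring) → no.
Summing the matching environments: 1 + 4 = 5 matching atoms.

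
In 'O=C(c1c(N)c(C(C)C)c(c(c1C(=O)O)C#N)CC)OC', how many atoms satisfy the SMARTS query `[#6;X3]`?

8

The query [#6;X3] means: any carbon (aromatic or not) with three total connections.
Check the 21 heavy atoms by environment: 6× c (aromatic, X3) → match; 6× C (X4) → no; 2× C (X3) → match; 2× O (X1) → no; 2× O (X2) → no; 1× N (X3) → no; 1× C (X2) → no; 1× N (X1) → no.
Summing the matching environments: 6 + 2 = 8 matching atoms.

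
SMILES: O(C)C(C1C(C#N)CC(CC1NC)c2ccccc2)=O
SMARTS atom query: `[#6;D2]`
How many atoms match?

8

The query [#6;D2] means: any carbon bonded to exactly two heavy atoms.
Check the 20 heavy atoms by environment: 5× C (D3) → no; 3× C (D2) → match; 1× c (aromatic, D3) → no; 5× c (aromatic, D2) → match; 1× N (D1) → no; 1× N (D2) → no; 2× C (D1) → no; 1× O (D1) → no; 1× O (D2) → no.
Summing the matching environments: 3 + 5 = 8 matching atoms.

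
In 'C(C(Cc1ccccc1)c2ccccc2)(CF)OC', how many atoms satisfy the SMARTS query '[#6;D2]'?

The query [#6;D2] means: any carbon bonded to exactly two heavy atoms.
Check the 19 heavy atoms by environment: 2× C (D2) → match; 2× C (D3) → no; 1× F (D1) → no; 2× c (aromatic, D3) → no; 10× c (aromatic, D2) → match; 1× O (D2) → no; 1× C (D1) → no.
Summing the matching environments: 2 + 10 = 12 matching atoms.

12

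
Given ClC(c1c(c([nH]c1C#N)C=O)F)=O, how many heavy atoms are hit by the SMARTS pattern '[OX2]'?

0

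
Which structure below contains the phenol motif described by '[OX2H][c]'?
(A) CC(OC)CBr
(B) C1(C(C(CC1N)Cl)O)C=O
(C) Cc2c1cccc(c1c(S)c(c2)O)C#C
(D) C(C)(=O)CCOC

[OX2H][c] describes a hydroxyl oxygen attached to an aromatic carbon (a phenol).
(A) has a methoxy ether (-OCH3) but the oxygen has H0, not H1.
(B) has a hydroxyl group (-OH) but the -OH is on an aliphatic carbon, not an aromatic c.
(C) contains a hydroxyl group (-OH), which satisfies every atom and bond constraint.
(D) has a methoxy ether (-OCH3) but the oxygen has H0, not H1.
So the answer is (C).

C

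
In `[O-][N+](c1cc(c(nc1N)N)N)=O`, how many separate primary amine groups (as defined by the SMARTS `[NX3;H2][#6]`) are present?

3

[NX3;H2][#6] is the SMARTS for a primary amine: a trivalent nitrogen with two H attached to carbon.
The molecule carries 3 separate instances of a primary amino group (-NH2) meeting every constraint; each maps to a distinct set of atoms, giving 3 matches.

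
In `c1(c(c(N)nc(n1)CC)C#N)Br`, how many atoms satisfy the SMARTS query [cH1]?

0

The query [cH1] means: aromatic carbon bearing exactly one hydrogen.
Check the 12 heavy atoms by environment: 2× n (aromatic, H0) → no; 4× c (aromatic, H0) → no; 1× N (H2) → no; 1× Br (H0) → no; 1× C (H2) → no; 1× C (H3) → no; 1× C (H0) → no; 1× N (H0) → no.
No environment satisfies the query, so 0 matching atoms.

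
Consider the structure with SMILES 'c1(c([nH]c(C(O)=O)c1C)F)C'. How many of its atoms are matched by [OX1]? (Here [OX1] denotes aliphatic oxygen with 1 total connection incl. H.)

The query [OX1] means: aliphatic oxygen with one total connection — typically a carbonyl =O or an oxide.
Check the 11 heavy atoms by environment: 1× n (aromatic, X3) → no; 4× c (aromatic, X3) → no; 2× C (X4) → no; 1× C (X3) → no; 1× O (X1) → match; 1× O (X2) → no; 1× F (X1) → no.
That gives 1 matching atom.

1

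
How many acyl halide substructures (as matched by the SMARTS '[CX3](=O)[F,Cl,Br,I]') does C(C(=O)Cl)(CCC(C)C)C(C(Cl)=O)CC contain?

2

[CX3](=O)[F,Cl,Br,I] is the SMARTS for an acyl halide: a carbonyl carbon bonded to a halogen.
The molecule carries 2 separate instances of an acyl chloride (-C(=O)Cl) meeting every constraint; each maps to a distinct set of atoms, giving 2 matches.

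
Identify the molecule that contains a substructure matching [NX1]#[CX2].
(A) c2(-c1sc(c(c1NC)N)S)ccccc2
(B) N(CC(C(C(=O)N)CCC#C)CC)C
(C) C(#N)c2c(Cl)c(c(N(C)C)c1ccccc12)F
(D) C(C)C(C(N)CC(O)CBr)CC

C

[NX1]#[CX2] describes a nitrogen triple-bonded to a two-connected carbon (a nitrile).
(A) has a primary amino group (-NH2) but the nitrogen is NX3 (three connections), not NX1 triple-bonded.
(B) has a primary amide (-C(=O)NH2) but the nitrogen is NX3, not NX1.
(C) contains a nitrile (-C#N), which satisfies every atom and bond constraint.
(D) has a primary amino group (-NH2) but the nitrogen is NX3 (three connections), not NX1 triple-bonded.
So the answer is (C).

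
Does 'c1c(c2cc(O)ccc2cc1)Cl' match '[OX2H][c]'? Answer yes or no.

Yes

The pattern [OX2H][c] describes a hydroxyl oxygen attached to an aromatic carbon — a phenol.
The molecule carries a hydroxyl group (-OH), whose atoms satisfy every constraint of the query, so the pattern matches.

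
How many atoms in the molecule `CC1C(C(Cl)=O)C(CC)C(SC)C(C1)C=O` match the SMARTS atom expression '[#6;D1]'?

3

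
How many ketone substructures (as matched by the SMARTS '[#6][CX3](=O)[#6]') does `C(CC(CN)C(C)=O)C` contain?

1

[#6][CX3](=O)[#6] is the SMARTS for a ketone: a carbonyl carbon (no H) flanked by two carbons.
Exactly one fragment in the molecule meets all constraints, giving 1 match.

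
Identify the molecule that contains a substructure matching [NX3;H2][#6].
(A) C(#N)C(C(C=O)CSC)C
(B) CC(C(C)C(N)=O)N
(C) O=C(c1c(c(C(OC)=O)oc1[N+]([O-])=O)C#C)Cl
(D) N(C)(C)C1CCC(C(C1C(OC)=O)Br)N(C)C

[NX3;H2][#6] describes a trivalent nitrogen with two H attached to carbon (a primary amine).
(A) has a nitrile (-C#N) but the nitrogen is NX1 (triple-bonded), not NX3 with two H.
(B) contains a primary amino group (-NH2), which satisfies every atom and bond constraint.
(C) has a nitro group (-[N+](=O)[O-]) but the nitrogen is [N+] with no H, not NX3H2.
(D) has a dimethylamino group (-N(CH3)2) but the nitrogen has H0, not H2.
So the answer is (B).

B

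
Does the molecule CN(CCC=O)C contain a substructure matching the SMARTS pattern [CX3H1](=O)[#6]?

Yes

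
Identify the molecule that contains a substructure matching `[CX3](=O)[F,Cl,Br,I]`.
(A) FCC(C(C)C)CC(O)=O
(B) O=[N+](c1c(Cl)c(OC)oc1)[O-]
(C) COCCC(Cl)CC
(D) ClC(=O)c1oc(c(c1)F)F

D

[CX3](=O)[F,Cl,Br,I] describes a carbonyl carbon bonded to a halogen (an acyl halide).
(A) has a carboxylic acid group (-C(=O)OH) but the carbonyl is bonded to -OH, not to a halogen.
(B) has a chloro substituent but the Cl is not on a carbonyl carbon.
(C) has a chloro substituent but the Cl is not on a carbonyl carbon.
(D) contains an acyl chloride (-C(=O)Cl), which satisfies every atom and bond constraint.
So the answer is (D).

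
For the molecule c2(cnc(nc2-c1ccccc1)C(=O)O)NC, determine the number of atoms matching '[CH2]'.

0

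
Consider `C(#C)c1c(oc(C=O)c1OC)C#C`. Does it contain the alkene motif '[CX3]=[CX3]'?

No

The pattern [CX3]=[CX3] describes a non-aromatic C=C double bond between two sp2 carbons — an alkene.
The closest candidate here is an ethynyl group (-C#CH), but the C-C bond is a triple bond, not a double bond. No other fragment satisfies the full query, so there is no match.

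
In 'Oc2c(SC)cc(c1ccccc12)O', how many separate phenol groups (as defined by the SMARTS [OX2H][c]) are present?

[OX2H][c] is the SMARTS for a phenol: a hydroxyl oxygen attached to an aromatic carbon.
The molecule carries 2 separate instances of a hydroxyl group (-OH) meeting every constraint; each maps to a distinct set of atoms, giving 2 matches.

2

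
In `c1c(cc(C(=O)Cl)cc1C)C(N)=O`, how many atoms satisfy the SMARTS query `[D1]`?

5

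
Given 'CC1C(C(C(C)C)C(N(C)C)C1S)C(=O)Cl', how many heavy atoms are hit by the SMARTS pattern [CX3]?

1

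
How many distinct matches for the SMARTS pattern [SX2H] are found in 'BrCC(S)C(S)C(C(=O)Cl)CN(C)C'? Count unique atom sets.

2

[SX2H] is the SMARTS for a thiol: an aliphatic sulfur with two connections, one being H.
The molecule carries 2 separate instances of a thiol (-SH) meeting every constraint; each maps to a distinct set of atoms, giving 2 matches.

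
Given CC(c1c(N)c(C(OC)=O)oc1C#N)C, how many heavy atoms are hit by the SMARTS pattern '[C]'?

6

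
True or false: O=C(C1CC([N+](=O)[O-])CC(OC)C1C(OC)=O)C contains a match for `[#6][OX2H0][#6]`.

True

The pattern [#6][OX2H0][#6] describes an aliphatic oxygen bridging two carbons with no H on the oxygen — an ether.
The molecule carries a methoxy ether (-OCH3), whose atoms satisfy every constraint of the query, so the pattern matches.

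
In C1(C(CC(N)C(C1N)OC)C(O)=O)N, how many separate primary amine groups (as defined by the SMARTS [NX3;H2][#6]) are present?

3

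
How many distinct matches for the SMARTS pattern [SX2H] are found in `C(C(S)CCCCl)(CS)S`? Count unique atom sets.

3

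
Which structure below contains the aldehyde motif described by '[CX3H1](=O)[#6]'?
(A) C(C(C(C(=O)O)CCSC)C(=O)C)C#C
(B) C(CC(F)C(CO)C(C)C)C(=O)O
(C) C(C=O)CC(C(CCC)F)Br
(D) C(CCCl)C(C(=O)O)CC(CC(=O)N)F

[CX3H1](=O)[#6] describes an sp2 carbon with one H, double-bonded to O and single-bonded to carbon (an aldehyde).
(A) has an acetyl/ketone group (-C(=O)CH3) but the carbonyl carbon has H0 (two carbon neighbours), not H1.
(B) has a carboxylic acid group (-C(=O)OH) but the carbonyl carbon has H0 and is bonded to O, not H1.
(C) contains an aldehyde (-CHO), which satisfies every atom and bond constraint.
(D) has a carboxylic acid group (-C(=O)OH) but the carbonyl carbon has H0 and is bonded to O, not H1.
So the answer is (C).

C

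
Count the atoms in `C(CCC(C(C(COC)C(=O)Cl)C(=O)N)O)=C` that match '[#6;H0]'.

2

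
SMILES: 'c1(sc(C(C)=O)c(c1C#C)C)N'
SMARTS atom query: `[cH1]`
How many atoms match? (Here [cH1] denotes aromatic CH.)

Check the 12 heavy atoms by environment: 1× s (aromatic, H0) → no; 4× c (aromatic, H0) → no; 2× C (H0) → no; 1× O (H0) → no; 2× C (H3) → no; 1× C (H1) → no; 1× N (H2) → no.
No environment satisfies the query, so 0 matching atoms.

0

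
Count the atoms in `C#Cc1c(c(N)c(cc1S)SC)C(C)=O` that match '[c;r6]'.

6

The query [c;r6] means: aromatic carbon that belongs to a six-membered ring.
Check the 15 heavy atoms by environment: 6× c (aromatic, in 6-ring) → match; 5× C (acyclic) → no; 1× O (acyclic) → no; 2× S (acyclic) → no; 1× N (acyclic) → no.
That gives 6 matching atoms.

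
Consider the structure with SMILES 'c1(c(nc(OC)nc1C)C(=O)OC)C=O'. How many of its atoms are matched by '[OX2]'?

The query [OX2] means: aliphatic oxygen with two total connections — ether, hydroxyl, or ester single-bond O.
Check the 15 heavy atoms by environment: 2× n (aromatic, X2) → no; 4× c (aromatic, X3) → no; 2× C (X3) → no; 2× O (X1) → no; 2× O (X2) → match; 3× C (X4) → no.
That gives 2 matching atoms.

2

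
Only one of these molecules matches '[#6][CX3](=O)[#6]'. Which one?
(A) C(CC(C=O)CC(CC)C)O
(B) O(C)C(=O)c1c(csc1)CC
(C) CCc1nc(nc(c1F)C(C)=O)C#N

C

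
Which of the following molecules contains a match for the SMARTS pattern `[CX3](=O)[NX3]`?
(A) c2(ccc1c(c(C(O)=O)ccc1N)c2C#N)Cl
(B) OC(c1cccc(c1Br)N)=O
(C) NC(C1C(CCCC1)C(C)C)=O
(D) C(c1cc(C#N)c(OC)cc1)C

C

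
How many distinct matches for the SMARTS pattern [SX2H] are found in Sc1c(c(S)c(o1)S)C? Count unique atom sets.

3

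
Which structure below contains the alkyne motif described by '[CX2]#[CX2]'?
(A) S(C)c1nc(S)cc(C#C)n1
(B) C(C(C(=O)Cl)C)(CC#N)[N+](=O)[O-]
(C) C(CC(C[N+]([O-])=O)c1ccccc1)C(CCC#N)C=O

A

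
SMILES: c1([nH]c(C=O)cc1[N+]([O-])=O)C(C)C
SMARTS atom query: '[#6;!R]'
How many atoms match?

4

Check the 13 heavy atoms by environment: 1× n (aromatic, in 5-ring) → no; 4× c (aromatic, in 5-ring) → no; 4× C (acyclic) → match; 2× O (acyclic) → no; 1× N (charge +1, acyclic) → no; 1× O (charge -1, acyclic) → no.
That gives 4 matching atoms.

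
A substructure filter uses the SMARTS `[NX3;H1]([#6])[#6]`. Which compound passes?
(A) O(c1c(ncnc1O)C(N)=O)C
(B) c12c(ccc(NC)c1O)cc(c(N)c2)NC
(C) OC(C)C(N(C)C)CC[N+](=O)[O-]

[NX3;H1]([#6])[#6] describes a trivalent nitrogen with one H, bonded to two carbons (a secondary amine).
(A) has a primary amide (-C(=O)NH2) but the -C(=O)NH2 nitrogen has H2, not H1.
(B) contains an N-methylamino group (-NHCH3), which satisfies every atom and bond constraint.
(C) has a dimethylamino group (-N(CH3)2) but the nitrogen has H0, not H1.
So the answer is (B).

B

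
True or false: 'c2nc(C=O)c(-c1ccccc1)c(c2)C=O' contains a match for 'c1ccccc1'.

True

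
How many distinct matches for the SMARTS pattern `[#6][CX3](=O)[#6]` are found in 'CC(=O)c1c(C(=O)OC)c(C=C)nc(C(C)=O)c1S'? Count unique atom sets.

[#6][CX3](=O)[#6] is the SMARTS for a ketone: a carbonyl carbon (no H) flanked by two carbons.
The molecule carries 2 separate instances of an acetyl/ketone group (-C(=O)CH3) meeting every constraint; each maps to a distinct set of atoms, giving 2 matches.

2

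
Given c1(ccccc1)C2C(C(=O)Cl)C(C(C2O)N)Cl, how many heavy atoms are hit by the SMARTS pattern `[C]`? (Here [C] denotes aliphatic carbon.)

6

The query [C] means: uppercase C matches aliphatic (non-aromatic) carbon only.
Check the 17 heavy atoms by environment: 6× C → match; 2× O → no; 2× Cl → no; 1× N → no; 6× c (aromatic) → no.
That gives 6 matching atoms.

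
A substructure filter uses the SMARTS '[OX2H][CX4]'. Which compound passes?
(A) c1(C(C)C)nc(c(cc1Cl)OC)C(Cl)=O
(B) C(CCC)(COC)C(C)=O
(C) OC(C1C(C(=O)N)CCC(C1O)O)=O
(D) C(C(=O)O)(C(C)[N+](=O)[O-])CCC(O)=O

[OX2H][CX4] describes a hydroxyl oxygen bound to an sp3 (X4) carbon (an aliphatic alcohol).
(A) has a methoxy ether (-OCH3) but the oxygen has H0 (ether), not H1.
(B) has a methoxy ether (-OCH3) but the oxygen has H0 (ether), not H1.
(C) contains a hydroxyl group (-OH), which satisfies every atom and bond constraint.
(D) has a carboxylic acid group (-C(=O)OH) but the -OH is on a CX3 carbonyl carbon, not a CX4 carbon.
So the answer is (C).

C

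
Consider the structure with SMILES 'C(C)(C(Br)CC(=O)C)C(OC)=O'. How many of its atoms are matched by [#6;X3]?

The query [#6;X3] means: any carbon (aromatic or not) with three total connections.
Check the 12 heavy atoms by environment: 6× C (X4) → no; 2× C (X3) → match; 2× O (X1) → no; 1× O (X2) → no; 1× Br (X1) → no.
That gives 2 matching atoms.

2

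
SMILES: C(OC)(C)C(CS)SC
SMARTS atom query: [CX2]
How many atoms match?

The query [CX2] means: C with X2: aliphatic carbon with exactly 2 total connections.
Check the 9 heavy atoms by environment: 6× C (X4) → no; 2× S (X2) → no; 1× O (X2) → no.
No environment satisfies the query, so 0 matching atoms.

0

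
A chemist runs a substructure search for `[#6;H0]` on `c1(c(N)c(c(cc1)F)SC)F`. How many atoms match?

4

The query [#6;H0] means: any carbon with no attached hydrogen.
Check the 11 heavy atoms by environment: 2× c (aromatic, H1) → no; 4× c (aromatic, H0) → match; 1× S (H0) → no; 1× C (H3) → no; 2× F (H0) → no; 1× N (H2) → no.
That gives 4 matching atoms.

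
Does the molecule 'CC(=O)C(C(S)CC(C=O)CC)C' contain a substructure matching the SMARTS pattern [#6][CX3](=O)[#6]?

The pattern [#6][CX3](=O)[#6] describes a carbonyl carbon (no H) flanked by two carbons — a ketone.
The molecule carries an acetyl/ketone group (-C(=O)CH3), whose atoms satisfy every constraint of the query, so the pattern matches.

Yes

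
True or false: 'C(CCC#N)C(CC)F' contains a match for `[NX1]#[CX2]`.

True

The pattern [NX1]#[CX2] describes a nitrogen triple-bonded to a two-connected carbon — a nitrile.
The molecule carries a nitrile (-C#N), whose atoms satisfy every constraint of the query, so the pattern matches.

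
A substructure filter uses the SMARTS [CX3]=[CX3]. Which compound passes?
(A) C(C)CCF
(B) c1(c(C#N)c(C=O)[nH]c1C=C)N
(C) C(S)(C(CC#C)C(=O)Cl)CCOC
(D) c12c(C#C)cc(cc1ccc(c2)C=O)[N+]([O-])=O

B

[CX3]=[CX3] describes a non-aromatic C=C double bond between two sp2 carbons (an alkene).
(A) has an ethyl group (-CH2CH3) but its C-C bond is a single bond between CX4 carbons, not CX3=CX3.
(B) contains a vinyl group (-CH=CH2), which satisfies every atom and bond constraint.
(C) has an ethynyl group (-C#CH) but the C-C bond is a triple bond, not a double bond.
(D) has an ethynyl group (-C#CH) but the C-C bond is a triple bond, not a double bond.
So the answer is (B).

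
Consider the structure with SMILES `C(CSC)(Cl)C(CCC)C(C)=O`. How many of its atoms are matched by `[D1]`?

The query [D1] means: atom with exactly one heavy-atom neighbour (degree 1).
Check the 12 heavy atoms by environment: 3× C (D2) → no; 3× C (D3) → no; 1× O (D1) → match; 3× C (D1) → match; 1× S (D2) → no; 1× Cl (D1) → match.
Summing the matching environments: 1 + 3 + 1 = 5 matching atoms.

5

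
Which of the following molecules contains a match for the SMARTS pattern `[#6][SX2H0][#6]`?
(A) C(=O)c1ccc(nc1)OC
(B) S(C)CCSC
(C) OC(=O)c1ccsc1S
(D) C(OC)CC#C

[#6][SX2H0][#6] describes an aliphatic sulfur bridging two carbons with no H on the sulfur (a thioether).
(A) has a methoxy ether (-OCH3) but the bridging atom is O, not S.
(B) contains a methylthio ether (-SCH3), which satisfies every atom and bond constraint.
(C) has a thiol (-SH) but the sulfur has H1, not H0 bridging two carbons.
(D) has a methoxy ether (-OCH3) but the bridging atom is O, not S.
So the answer is (B).

B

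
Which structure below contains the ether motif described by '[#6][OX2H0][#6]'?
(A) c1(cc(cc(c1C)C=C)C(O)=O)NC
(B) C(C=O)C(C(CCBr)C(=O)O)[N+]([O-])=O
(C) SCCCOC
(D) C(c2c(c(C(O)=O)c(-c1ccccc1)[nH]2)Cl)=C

C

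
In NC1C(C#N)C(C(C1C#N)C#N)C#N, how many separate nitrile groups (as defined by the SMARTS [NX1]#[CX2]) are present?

4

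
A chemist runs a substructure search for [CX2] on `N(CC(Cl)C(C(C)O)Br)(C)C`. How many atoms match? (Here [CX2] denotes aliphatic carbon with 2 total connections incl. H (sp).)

0

The query [CX2] means: C with X2: aliphatic carbon with exactly 2 total connections.
Check the 11 heavy atoms by environment: 7× C (X4) → no; 1× N (X3) → no; 1× Br (X1) → no; 1× Cl (X1) → no; 1× O (X2) → no.
No environment satisfies the query, so 0 matching atoms.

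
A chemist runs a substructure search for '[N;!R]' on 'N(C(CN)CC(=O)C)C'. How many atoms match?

2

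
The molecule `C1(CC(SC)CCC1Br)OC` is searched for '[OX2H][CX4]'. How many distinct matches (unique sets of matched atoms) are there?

[OX2H][CX4] is the SMARTS for an aliphatic alcohol: a hydroxyl oxygen bound to an sp3 (X4) carbon.
The molecule has a methoxy ether (-OCH3), but the oxygen has H0 (ether), not H1; nothing else fits, so there are 0 matches.

0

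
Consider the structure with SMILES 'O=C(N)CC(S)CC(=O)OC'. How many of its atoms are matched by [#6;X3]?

2

The query [#6;X3] means: any carbon (aromatic or not) with three total connections.
Check the 11 heavy atoms by environment: 4× C (X4) → no; 2× C (X3) → match; 2× O (X1) → no; 1× O (X2) → no; 1× N (X3) → no; 1× S (X2) → no.
That gives 2 matching atoms.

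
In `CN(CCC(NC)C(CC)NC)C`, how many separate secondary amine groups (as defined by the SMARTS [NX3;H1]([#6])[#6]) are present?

[NX3;H1]([#6])[#6] is the SMARTS for a secondary amine: a trivalent nitrogen with one H, bonded to two carbons.
The molecule carries 2 separate instances of an N-methylamino group (-NHCH3) meeting every constraint; each maps to a distinct set of atoms, giving 2 matches.

2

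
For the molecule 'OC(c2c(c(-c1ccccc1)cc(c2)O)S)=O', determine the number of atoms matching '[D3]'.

The query [D3] means: atom with exactly three heavy-atom neighbours.
Check the 17 heavy atoms by environment: 7× c (aromatic, D2) → no; 5× c (aromatic, D3) → match; 1× C (D3) → match; 3× O (D1) → no; 1× S (D1) → no.
Summing the matching environments: 5 + 1 = 6 matching atoms.

6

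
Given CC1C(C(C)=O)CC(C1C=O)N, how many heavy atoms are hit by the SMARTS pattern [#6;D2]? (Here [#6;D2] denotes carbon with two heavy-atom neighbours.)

The query [#6;D2] means: any carbon bonded to exactly two heavy atoms.
Check the 12 heavy atoms by environment: 5× C (D3) → no; 2× C (D2) → match; 2× O (D1) → no; 2× C (D1) → no; 1× N (D1) → no.
That gives 2 matching atoms.

2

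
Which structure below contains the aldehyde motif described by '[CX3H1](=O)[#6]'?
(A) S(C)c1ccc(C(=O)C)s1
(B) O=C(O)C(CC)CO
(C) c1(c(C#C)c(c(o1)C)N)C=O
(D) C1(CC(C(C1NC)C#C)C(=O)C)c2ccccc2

C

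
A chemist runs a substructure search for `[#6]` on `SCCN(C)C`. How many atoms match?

4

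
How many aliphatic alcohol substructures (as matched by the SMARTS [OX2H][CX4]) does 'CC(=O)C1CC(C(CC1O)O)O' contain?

[OX2H][CX4] is the SMARTS for an aliphatic alcohol: a hydroxyl oxygen bound to an sp3 (X4) carbon.
The molecule carries 3 separate instances of a hydroxyl group (-OH) meeting every constraint; each maps to a distinct set of atoms, giving 3 matches.

3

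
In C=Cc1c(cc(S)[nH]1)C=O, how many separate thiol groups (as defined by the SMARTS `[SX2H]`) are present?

1

[SX2H] is the SMARTS for a thiol: an aliphatic sulfur with two connections, one being H.
Exactly one fragment in the molecule meets all constraints, giving 1 match.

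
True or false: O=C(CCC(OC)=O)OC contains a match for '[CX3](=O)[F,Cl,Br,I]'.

False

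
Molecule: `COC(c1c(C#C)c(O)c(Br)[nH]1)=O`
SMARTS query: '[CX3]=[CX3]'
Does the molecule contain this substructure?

No

The pattern [CX3]=[CX3] describes a non-aromatic C=C double bond between two sp2 carbons — an alkene.
The closest candidate here is an ethynyl group (-C#CH), but the C-C bond is a triple bond, not a double bond. No other fragment satisfies the full query, so there is no match.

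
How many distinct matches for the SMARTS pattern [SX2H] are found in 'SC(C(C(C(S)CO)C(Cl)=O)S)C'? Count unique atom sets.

3

[SX2H] is the SMARTS for a thiol: an aliphatic sulfur with two connections, one being H.
The molecule carries 3 separate instances of a thiol (-SH) meeting every constraint; each maps to a distinct set of atoms, giving 3 matches.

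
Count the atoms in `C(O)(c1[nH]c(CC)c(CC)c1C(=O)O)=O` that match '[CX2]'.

Check the 15 heavy atoms by environment: 1× n (aromatic, X3) → no; 4× c (aromatic, X3) → no; 2× C (X3) → no; 2× O (X1) → no; 2× O (X2) → no; 4× C (X4) → no.
No environment satisfies the query, so 0 matching atoms.

0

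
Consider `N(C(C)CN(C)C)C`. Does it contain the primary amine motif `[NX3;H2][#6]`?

No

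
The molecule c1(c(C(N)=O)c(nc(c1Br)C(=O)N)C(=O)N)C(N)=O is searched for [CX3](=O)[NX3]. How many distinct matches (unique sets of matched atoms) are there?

4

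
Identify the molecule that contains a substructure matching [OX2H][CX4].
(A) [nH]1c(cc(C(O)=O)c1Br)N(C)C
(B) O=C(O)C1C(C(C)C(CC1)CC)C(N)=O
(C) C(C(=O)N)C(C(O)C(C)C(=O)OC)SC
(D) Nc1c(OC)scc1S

[OX2H][CX4] describes a hydroxyl oxygen bound to an sp3 (X4) carbon (an aliphatic alcohol).
(A) has a carboxylic acid group (-C(=O)OH) but the -OH is on a CX3 carbonyl carbon, not a CX4 carbon.
(B) has a carboxylic acid group (-C(=O)OH) but the -OH is on a CX3 carbonyl carbon, not a CX4 carbon.
(C) contains a hydroxyl group (-OH), which satisfies every atom and bond constraint.
(D) has a methoxy ether (-OCH3) but the oxygen has H0 (ether), not H1.
So the answer is (C).

C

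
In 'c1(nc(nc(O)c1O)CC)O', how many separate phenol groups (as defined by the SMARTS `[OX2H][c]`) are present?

3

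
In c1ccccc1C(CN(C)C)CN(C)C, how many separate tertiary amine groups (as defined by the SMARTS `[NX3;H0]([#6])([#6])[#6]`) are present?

2

[NX3;H0]([#6])([#6])[#6] is the SMARTS for a tertiary amine: a trivalent nitrogen with no H, bonded to three carbons.
The molecule carries 2 separate instances of a dimethylamino group (-N(CH3)2) meeting every constraint; each maps to a distinct set of atoms, giving 2 matches.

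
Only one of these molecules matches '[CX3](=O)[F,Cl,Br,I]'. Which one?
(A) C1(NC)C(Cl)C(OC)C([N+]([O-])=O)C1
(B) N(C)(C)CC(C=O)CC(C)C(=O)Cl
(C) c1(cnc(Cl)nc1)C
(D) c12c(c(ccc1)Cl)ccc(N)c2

B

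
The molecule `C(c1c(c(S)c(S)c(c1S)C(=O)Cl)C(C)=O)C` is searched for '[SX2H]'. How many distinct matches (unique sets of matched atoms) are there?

3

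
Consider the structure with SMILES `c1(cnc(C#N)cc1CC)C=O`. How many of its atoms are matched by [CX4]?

2

The query [CX4] means: C with X4: aliphatic carbon with exactly 4 total connections (bonds + H).
Check the 12 heavy atoms by environment: 1× n (aromatic, X2) → no; 5× c (aromatic, X3) → no; 1× C (X2) → no; 1× N (X1) → no; 1× C (X3) → no; 1× O (X1) → no; 2× C (X4) → match.
That gives 2 matching atoms.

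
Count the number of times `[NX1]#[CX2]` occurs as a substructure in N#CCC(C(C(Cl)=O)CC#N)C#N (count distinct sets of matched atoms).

[NX1]#[CX2] is the SMARTS for a nitrile: a nitrogen triple-bonded to a two-connected carbon.
The molecule carries 3 separate instances of a nitrile (-C#N) meeting every constraint; each maps to a distinct set of atoms, giving 3 matches.

3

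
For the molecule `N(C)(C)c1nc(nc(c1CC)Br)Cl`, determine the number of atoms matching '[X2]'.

2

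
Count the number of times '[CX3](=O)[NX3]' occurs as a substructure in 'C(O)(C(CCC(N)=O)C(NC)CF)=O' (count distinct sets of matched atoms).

1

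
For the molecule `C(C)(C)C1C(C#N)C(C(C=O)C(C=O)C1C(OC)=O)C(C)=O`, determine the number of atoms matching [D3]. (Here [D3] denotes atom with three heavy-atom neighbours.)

9

The query [D3] means: atom with exactly three heavy-atom neighbours.
Check the 22 heavy atoms by environment: 9× C (D3) → match; 4× C (D1) → no; 3× C (D2) → no; 1× N (D1) → no; 4× O (D1) → no; 1× O (D2) → no.
That gives 9 matching atoms.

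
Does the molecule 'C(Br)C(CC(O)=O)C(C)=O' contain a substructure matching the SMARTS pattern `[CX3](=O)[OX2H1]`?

Yes

The pattern [CX3](=O)[OX2H1] describes an sp2 carbon double-bonded to O and single-bonded to an -OH oxygen — a carboxylic acid.
The molecule carries a carboxylic acid group (-C(=O)OH), whose atoms satisfy every constraint of the query, so the pattern matches.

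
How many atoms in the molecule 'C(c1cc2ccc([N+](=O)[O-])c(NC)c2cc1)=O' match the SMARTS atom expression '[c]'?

10

The query [c] means: lowercase c matches aromatic carbon only.
Check the 17 heavy atoms by environment: 10× c (aromatic) → match; 1× N (charge +1) → no; 1× O (charge -1) → no; 2× O → no; 1× N → no; 2× C → no.
That gives 10 matching atoms.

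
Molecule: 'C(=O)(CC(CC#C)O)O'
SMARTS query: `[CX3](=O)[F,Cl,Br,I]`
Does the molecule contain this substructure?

No

The pattern [CX3](=O)[F,Cl,Br,I] describes a carbonyl carbon bonded to a halogen — an acyl halide.
The closest candidate here is a carboxylic acid group (-C(=O)OH), but the carbonyl is bonded to -OH, not to a halogen. No other fragment satisfies the full query, so there is no match.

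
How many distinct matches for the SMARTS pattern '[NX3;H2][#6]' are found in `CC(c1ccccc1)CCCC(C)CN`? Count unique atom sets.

1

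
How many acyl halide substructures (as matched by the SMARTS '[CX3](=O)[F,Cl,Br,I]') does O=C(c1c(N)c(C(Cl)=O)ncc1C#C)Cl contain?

2

[CX3](=O)[F,Cl,Br,I] is the SMARTS for an acyl halide: a carbonyl carbon bonded to a halogen.
The molecule carries 2 separate instances of an acyl chloride (-C(=O)Cl) meeting every constraint; each maps to a distinct set of atoms, giving 2 matches.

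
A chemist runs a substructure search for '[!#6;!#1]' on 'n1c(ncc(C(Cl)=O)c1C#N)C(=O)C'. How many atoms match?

The query [!#6;!#1] means: not carbon and not hydrogen — any heteroatom.
Check the 14 heavy atoms by environment: 2× n (aromatic) → match; 4× c (aromatic) → no; 4× C → no; 2× O → match; 1× Cl → match; 1× N → match.
Summing the matching environments: 2 + 2 + 1 + 1 = 6 matching atoms.

6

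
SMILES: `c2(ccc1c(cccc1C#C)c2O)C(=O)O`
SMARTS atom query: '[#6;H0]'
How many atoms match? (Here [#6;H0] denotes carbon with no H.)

7

The query [#6;H0] means: any carbon with no attached hydrogen.
Check the 16 heavy atoms by environment: 5× c (aromatic, H0) → match; 5× c (aromatic, H1) → no; 2× O (H1) → no; 2× C (H0) → match; 1× C (H1) → no; 1× O (H0) → no.
Summing the matching environments: 5 + 2 = 7 matching atoms.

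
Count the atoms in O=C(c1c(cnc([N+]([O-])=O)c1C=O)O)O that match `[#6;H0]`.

Check the 15 heavy atoms by environment: 1× n (aromatic, H0) → no; 1× c (aromatic, H1) → no; 4× c (aromatic, H0) → match; 2× O (H1) → no; 1× C (H1) → no; 3× O (H0) → no; 1× N (charge +1, H0) → no; 1× O (charge -1, H0) → no; 1× C (H0) → match.
Summing the matching environments: 4 + 1 = 5 matching atoms.

5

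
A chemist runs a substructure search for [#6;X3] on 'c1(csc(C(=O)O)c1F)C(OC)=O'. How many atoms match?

6

The query [#6;X3] means: any carbon (aromatic or not) with three total connections.
Check the 13 heavy atoms by environment: 1× s (aromatic, X2) → no; 4× c (aromatic, X3) → match; 2× C (X3) → match; 2× O (X1) → no; 2× O (X2) → no; 1× F (X1) → no; 1× C (X4) → no.
Summing the matching environments: 4 + 2 = 6 matching atoms.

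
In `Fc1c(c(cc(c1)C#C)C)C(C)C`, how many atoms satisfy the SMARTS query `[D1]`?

The query [D1] means: atom with exactly one heavy-atom neighbour (degree 1).
Check the 13 heavy atoms by environment: 2× c (aromatic, D2) → no; 4× c (aromatic, D3) → no; 1× C (D2) → no; 4× C (D1) → match; 1× C (D3) → no; 1× F (D1) → match.
Summing the matching environments: 4 + 1 = 5 matching atoms.

5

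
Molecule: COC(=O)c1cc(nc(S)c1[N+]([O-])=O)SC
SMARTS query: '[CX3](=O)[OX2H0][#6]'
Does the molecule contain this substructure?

Yes

The pattern [CX3](=O)[OX2H0][#6] describes a carbonyl carbon bonded to an oxygen that is itself bonded to carbon (no H on that O) — an ester.
The molecule carries a methyl-ester group (-C(=O)OCH3), whose atoms satisfy every constraint of the query, so the pattern matches.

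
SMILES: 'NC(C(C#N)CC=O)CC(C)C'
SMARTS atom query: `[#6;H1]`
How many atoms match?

4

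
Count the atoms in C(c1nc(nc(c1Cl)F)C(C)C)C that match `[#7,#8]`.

The query [#7,#8] means: nitrogen or oxygen (comma = OR).
Check the 13 heavy atoms by environment: 2× n (aromatic) → match; 4× c (aromatic) → no; 5× C → no; 1× Cl → no; 1× F → no.
That gives 2 matching atoms.

2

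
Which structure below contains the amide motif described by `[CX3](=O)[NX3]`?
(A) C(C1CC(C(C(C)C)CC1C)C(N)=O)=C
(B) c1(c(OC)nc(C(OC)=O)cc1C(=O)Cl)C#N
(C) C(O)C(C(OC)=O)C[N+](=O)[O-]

A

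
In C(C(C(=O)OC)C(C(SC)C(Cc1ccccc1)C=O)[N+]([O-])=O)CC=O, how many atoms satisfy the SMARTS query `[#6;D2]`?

The query [#6;D2] means: any carbon bonded to exactly two heavy atoms.
Check the 26 heavy atoms by environment: 5× C (D2) → match; 5× C (D3) → no; 4× O (D1) → no; 1× S (D2) → no; 2× C (D1) → no; 1× N (charge +1, D3) → no; 1× O (charge -1, D1) → no; 1× O (D2) → no; 1× c (aromatic, D3) → no; 5× c (aromatic, D2) → match.
Summing the matching environments: 5 + 5 = 10 matching atoms.

10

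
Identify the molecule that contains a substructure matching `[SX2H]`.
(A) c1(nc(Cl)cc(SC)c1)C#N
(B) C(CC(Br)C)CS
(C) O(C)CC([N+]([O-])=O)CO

B

[SX2H] describes an aliphatic sulfur with two connections, one being H (a thiol).
(A) has a methylthio ether (-SCH3) but the sulfur has H0 (bonded to two carbons), not H1.
(B) contains a thiol (-SH), which satisfies every atom and bond constraint.
(C) has a hydroxyl group (-OH) but it is an -OH, not an -SH.
So the answer is (B).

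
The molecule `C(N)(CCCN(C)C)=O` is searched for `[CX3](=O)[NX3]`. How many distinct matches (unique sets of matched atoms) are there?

1

[CX3](=O)[NX3] is the SMARTS for an amide: a carbonyl carbon bonded to a trivalent nitrogen.
Exactly one fragment in the molecule meets all constraints, giving 1 match.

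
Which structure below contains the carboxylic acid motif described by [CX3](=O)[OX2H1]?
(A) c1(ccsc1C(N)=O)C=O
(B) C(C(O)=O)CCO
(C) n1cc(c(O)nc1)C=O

B

[CX3](=O)[OX2H1] describes an sp2 carbon double-bonded to O and single-bonded to an -OH oxygen (a carboxylic acid).
(A) has an aldehyde (-CHO) but there is no singly-bonded oxygen on the carbonyl carbon.
(B) contains a carboxylic acid group (-C(=O)OH), which satisfies every atom and bond constraint.
(C) has an aldehyde (-CHO) but there is no singly-bonded oxygen on the carbonyl carbon.
So the answer is (B).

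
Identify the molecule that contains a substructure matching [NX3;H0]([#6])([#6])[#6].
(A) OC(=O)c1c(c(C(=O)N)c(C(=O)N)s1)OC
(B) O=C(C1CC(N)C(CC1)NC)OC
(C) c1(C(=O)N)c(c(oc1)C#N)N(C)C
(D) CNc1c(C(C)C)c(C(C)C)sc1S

C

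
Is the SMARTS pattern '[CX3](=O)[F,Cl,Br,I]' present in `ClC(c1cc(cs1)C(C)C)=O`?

The pattern [CX3](=O)[F,Cl,Br,I] describes a carbonyl carbon bonded to a halogen — an acyl halide.
The molecule carries an acyl chloride (-C(=O)Cl), whose atoms satisfy every constraint of the query, so the pattern matches.

Yes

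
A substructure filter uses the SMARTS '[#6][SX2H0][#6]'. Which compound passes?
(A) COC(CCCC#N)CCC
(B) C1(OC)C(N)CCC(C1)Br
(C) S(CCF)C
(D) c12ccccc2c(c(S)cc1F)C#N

C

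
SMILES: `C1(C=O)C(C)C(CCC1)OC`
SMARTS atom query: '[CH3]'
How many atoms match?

The query [CH3] means: aliphatic carbon with exactly three hydrogens.
Check the 11 heavy atoms by environment: 3× C (H2) → no; 4× C (H1) → no; 2× O (H0) → no; 2× C (H3) → match.
That gives 2 matching atoms.

2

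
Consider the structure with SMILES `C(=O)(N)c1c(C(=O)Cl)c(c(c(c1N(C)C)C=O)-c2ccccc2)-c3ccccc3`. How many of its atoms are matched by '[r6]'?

18

The query [r6] means: r6 matches atoms in a six-membered ring.
Check the 29 heavy atoms by environment: 18× c (aromatic, in 6-ring) → match; 5× C (acyclic) → no; 3× O (acyclic) → no; 1× Cl (acyclic) → no; 2× N (acyclic) → no.
That gives 18 matching atoms.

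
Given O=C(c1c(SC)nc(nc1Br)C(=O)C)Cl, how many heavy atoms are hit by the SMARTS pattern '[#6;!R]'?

Check the 15 heavy atoms by environment: 2× n (aromatic, in 6-ring) → no; 4× c (aromatic, in 6-ring) → no; 4× C (acyclic) → match; 2× O (acyclic) → no; 1× Cl (acyclic) → no; 1× Br (acyclic) → no; 1× S (acyclic) → no.
That gives 4 matching atoms.

4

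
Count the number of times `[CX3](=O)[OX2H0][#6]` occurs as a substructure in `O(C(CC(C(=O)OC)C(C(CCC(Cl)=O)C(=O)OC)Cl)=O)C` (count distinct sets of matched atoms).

3

[CX3](=O)[OX2H0][#6] is the SMARTS for an ester: a carbonyl carbon bonded to an oxygen that is itself bonded to carbon (no H on that O).
The molecule carries 3 separate instances of a methyl-ester group (-C(=O)OCH3) meeting every constraint; each maps to a distinct set of atoms, giving 3 matches.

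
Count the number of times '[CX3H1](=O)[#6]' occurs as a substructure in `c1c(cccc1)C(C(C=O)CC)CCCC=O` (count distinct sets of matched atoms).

2

[CX3H1](=O)[#6] is the SMARTS for an aldehyde: an sp2 carbon with one H, double-bonded to O and single-bonded to carbon.
The molecule carries 2 separate instances of an aldehyde (-CHO) meeting every constraint; each maps to a distinct set of atoms, giving 2 matches.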